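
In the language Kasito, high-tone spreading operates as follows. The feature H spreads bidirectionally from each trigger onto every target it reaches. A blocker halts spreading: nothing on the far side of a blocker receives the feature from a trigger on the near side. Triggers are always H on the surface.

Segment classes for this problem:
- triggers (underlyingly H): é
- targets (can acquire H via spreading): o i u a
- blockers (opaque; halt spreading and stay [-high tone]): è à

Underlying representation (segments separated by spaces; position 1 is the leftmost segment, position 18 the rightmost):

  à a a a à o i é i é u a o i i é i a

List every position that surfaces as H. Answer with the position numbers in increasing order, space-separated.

From /é/ at 8 rightward: 9 /i/ → H; 10 /é/ is itself a trigger — this domain ends here.
From /é/ at 8 leftward: 7 /i/ → H; 6 /o/ → H; 5 /à/ blocks.
From /é/ at 10 rightward: 11 /u/ → H; 12 /a/ → H; 13 /o/ → H; 14 /i/ → H; 15 /i/ → H; 16 /é/ is itself a trigger — this domain ends here.
From /é/ at 10 leftward: 9 /i/ → H; 8 /é/ is itself a trigger — this domain ends here.
From /é/ at 16 rightward: 17 /i/ → H; 18 /a/ → H; word edge.
From /é/ at 16 leftward: 15 /i/ → H; 14 /i/ → H; 13 /o/ → H; 12 /a/ → H; 11 /u/ → H; 10 /é/ is itself a trigger — this domain ends here.
Targets with no active source: positions 2 3 4 stay [-high tone].

6 7 8 9 10 11 12 13 14 15 16 17 18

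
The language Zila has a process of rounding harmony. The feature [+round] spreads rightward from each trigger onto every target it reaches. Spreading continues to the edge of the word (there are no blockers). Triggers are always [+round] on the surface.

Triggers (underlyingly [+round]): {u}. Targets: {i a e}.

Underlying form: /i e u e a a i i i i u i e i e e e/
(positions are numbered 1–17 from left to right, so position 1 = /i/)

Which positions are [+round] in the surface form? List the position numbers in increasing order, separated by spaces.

3 4 5 6 7 8 9 10 11 12 13 14 15 16 17

From /u/ at 3 rightward: 4 /e/ → [+round]; 5 /a/ → [+round]; 6 /a/ → [+round]; 7 /i/ → [+round]; 8 /i/ → [+round]; 9 /i/ → [+round]; 10 /i/ → [+round]; 11 /u/ is itself a trigger — this domain ends here.
From /u/ at 11 rightward: 12 /i/ → [+round]; 13 /e/ → [+round]; 14 /i/ → [+round]; 15 /e/ → [+round]; 16 /e/ → [+round]; 17 /e/ → [+round]; word edge.
Targets with no active source: positions 1 2 stay [-round].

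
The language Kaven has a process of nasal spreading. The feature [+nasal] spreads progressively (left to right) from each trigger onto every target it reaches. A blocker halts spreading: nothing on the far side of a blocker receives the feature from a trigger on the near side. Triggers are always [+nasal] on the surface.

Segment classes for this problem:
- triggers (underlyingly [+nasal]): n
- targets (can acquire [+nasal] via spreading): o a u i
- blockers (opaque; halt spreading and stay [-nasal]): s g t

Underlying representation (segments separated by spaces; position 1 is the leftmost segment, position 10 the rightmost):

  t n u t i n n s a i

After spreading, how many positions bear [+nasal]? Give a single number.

4

From /n/ at 2 rightward: 3 /u/ → [+nasal]; 4 /t/ blocks.
From /n/ at 6 rightward: 7 /n/ is itself a trigger — this domain ends here.
From /n/ at 7 rightward: 8 /s/ blocks.
Targets with no active source: positions 5 9 10 stay [-nasal].
[+nasal] positions on the surface: 2 3 6 7.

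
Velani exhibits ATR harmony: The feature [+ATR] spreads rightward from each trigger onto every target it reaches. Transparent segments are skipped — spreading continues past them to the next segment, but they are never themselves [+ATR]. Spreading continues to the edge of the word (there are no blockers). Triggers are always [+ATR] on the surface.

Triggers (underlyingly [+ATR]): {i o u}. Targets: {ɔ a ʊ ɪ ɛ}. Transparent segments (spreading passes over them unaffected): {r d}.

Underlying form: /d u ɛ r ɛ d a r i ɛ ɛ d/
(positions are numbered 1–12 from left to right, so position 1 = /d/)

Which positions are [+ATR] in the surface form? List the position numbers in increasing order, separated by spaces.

2 3 5 7 9 10 11

From /u/ at 2 rightward: 3 /ɛ/ → [+ATR]; 4 /r/ transparent; 5 /ɛ/ → [+ATR]; 6 /d/ transparent; 7 /a/ → [+ATR]; 8 /r/ transparent; 9 /i/ is itself a trigger — this domain ends here.
From /i/ at 9 rightward: 10 /ɛ/ → [+ATR]; 11 /ɛ/ → [+ATR]; 12 /d/ transparent; word edge.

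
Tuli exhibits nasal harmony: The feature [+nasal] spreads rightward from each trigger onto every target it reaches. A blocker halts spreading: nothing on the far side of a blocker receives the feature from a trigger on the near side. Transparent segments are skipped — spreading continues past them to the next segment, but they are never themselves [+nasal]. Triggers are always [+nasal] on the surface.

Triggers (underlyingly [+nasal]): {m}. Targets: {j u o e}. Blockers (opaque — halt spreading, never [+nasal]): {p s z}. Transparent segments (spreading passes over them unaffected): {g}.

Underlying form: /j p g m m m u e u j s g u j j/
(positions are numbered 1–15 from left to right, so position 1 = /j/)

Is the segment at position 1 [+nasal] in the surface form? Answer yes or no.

From /m/ at 4 rightward: 5 /m/ is itself a trigger — this domain ends here.
From /m/ at 5 rightward: 6 /m/ is itself a trigger — this domain ends here.
From /m/ at 6 rightward: 7 /u/ → [+nasal]; 8 /e/ → [+nasal]; 9 /u/ → [+nasal]; 10 /j/ → [+nasal]; 11 /s/ blocks.
Targets with no active source: positions 1 13 14 15 stay [-nasal].
[+nasal] positions on the surface: 4 5 6 7 8 9 10.

no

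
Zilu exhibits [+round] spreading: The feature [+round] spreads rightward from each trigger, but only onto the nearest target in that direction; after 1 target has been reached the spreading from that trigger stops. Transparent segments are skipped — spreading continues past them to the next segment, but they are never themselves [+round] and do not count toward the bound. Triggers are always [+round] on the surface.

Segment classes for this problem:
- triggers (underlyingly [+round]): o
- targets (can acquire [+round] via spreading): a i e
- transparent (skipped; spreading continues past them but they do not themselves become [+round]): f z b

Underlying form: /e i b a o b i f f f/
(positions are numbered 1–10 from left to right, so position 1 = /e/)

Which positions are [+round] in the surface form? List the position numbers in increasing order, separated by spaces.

From /o/ at 5 rightward: 6 /b/ transparent; 7 /i/ → [+round]; bound reached.
Targets with no active source: positions 1 2 4 stay [-round].

5 7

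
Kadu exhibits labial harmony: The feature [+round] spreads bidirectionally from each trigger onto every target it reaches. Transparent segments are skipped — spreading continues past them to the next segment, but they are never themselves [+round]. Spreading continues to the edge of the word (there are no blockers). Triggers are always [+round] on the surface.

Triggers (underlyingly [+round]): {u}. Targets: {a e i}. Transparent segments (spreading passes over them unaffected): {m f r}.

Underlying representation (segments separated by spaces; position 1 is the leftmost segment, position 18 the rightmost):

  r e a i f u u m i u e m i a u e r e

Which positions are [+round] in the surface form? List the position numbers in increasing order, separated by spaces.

2 3 4 6 7 9 10 11 13 14 15 16 18

From /u/ at 6 rightward: 7 /u/ is itself a trigger — this domain ends here.
From /u/ at 6 leftward: 5 /f/ transparent; 4 /i/ → [+round]; 3 /a/ → [+round]; 2 /e/ → [+round]; 1 /r/ transparent; word edge.
From /u/ at 7 rightward: 8 /m/ transparent; 9 /i/ → [+round]; 10 /u/ is itself a trigger — this domain ends here.
From /u/ at 7 leftward: 6 /u/ is itself a trigger — this domain ends here.
From /u/ at 10 rightward: 11 /e/ → [+round]; 12 /m/ transparent; 13 /i/ → [+round]; 14 /a/ → [+round]; 15 /u/ is itself a trigger — this domain ends here.
From /u/ at 10 leftward: 9 /i/ → [+round]; 8 /m/ transparent; 7 /u/ is itself a trigger — this domain ends here.
From /u/ at 15 rightward: 16 /e/ → [+round]; 17 /r/ transparent; 18 /e/ → [+round]; word edge.
From /u/ at 15 leftward: 14 /a/ → [+round]; 13 /i/ → [+round]; 12 /m/ transparent; 11 /e/ → [+round]; 10 /u/ is itself a trigger — this domain ends here.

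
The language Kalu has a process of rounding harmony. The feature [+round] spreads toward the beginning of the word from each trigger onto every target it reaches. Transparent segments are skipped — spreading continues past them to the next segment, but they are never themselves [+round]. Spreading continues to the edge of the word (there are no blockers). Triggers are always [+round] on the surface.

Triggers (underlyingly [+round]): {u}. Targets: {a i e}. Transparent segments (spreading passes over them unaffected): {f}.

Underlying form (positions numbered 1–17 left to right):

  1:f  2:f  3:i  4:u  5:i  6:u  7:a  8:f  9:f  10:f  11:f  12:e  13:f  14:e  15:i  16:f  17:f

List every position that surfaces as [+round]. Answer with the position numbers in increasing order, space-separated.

3 4 5 6

From /u/ at 4 leftward: 3 /i/ → [+round]; 2 /f/ transparent; 1 /f/ transparent; word edge.
From /u/ at 6 leftward: 5 /i/ → [+round]; 4 /u/ is itself a trigger — this domain ends here.
Targets with no active source: positions 7 12 14 15 stay [-round].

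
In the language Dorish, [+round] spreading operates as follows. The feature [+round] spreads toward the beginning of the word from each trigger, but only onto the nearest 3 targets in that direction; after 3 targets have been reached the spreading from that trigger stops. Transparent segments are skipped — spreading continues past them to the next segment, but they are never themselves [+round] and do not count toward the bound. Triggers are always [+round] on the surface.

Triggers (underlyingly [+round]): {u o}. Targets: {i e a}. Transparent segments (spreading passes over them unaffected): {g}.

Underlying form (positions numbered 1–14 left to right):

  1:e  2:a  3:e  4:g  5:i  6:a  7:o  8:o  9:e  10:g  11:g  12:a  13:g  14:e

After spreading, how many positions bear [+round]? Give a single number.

From /o/ at 7 leftward: 6 /a/ → [+round]; 5 /i/ → [+round]; 4 /g/ transparent; 3 /e/ → [+round]; bound reached.
From /o/ at 8 leftward: 7 /o/ is itself a trigger — this domain ends here.
Targets with no active source: positions 1 2 9 12 14 stay [-round].
[+round] positions on the surface: 3 5 6 7 8.

5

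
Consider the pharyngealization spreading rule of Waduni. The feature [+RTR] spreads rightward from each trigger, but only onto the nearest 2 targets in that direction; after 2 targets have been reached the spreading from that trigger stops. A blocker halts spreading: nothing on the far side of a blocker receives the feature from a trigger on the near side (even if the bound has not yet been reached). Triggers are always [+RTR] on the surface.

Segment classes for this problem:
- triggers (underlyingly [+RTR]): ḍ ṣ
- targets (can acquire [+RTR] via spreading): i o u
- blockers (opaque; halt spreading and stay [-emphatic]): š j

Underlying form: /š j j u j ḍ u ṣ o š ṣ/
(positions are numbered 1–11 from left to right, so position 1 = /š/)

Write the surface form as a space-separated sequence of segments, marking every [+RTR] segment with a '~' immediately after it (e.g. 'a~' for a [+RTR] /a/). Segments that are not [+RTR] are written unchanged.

š j j u j ḍ~ u~ ṣ~ o~ š ṣ~

From /ḍ/ at 6 rightward: 7 /u/ → [+RTR]; 8 /ṣ/ is itself a trigger — this domain ends here.
From /ṣ/ at 8 rightward: 9 /o/ → [+RTR]; 10 /š/ blocks.
From /ṣ/ at 11 rightward: word edge.
Target with no active source: position 4 stays [-emphatic].
[+RTR] positions on the surface: 6 7 8 9 11.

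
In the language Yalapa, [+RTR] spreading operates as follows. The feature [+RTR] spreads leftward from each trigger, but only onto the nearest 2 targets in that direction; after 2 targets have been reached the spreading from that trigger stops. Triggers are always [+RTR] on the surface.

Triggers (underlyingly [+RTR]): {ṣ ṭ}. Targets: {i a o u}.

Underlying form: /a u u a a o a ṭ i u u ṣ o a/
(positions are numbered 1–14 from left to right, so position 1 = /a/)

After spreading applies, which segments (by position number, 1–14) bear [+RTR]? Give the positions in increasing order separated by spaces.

6 7 8 10 11 12

From /ṭ/ at 8 leftward: 7 /a/ → [+RTR]; 6 /o/ → [+RTR]; bound reached.
From /ṣ/ at 12 leftward: 11 /u/ → [+RTR]; 10 /u/ → [+RTR]; bound reached.
Targets with no active source: positions 1 2 3 4 5 9 13 14 stay [-emphatic].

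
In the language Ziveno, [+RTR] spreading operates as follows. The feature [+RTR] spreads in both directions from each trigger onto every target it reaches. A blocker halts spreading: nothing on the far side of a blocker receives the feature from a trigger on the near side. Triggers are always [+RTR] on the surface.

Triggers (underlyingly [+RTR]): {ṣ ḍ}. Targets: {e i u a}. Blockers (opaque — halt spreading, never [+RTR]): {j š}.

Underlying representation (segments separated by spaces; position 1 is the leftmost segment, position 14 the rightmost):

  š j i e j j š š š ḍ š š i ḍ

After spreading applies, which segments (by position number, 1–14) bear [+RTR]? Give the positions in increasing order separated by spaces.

10 13 14

From /ḍ/ at 10 rightward: 11 /š/ blocks.
From /ḍ/ at 10 leftward: 9 /š/ blocks.
From /ḍ/ at 14 rightward: word edge.
From /ḍ/ at 14 leftward: 13 /i/ → [+RTR]; 12 /š/ blocks.
Targets with no active source: positions 3 4 stay [-emphatic].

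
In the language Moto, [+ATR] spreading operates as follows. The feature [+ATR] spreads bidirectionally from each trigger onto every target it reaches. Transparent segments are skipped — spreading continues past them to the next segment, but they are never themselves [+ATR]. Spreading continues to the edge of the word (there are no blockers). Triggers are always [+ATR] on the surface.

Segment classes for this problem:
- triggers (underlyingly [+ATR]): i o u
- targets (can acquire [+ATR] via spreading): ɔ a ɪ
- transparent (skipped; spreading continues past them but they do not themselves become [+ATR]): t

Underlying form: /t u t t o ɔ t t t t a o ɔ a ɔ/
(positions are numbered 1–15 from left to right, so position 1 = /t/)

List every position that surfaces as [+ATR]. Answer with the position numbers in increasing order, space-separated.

2 5 6 11 12 13 14 15

From /u/ at 2 rightward: 3 /t/ transparent; 4 /t/ transparent; 5 /o/ is itself a trigger — this domain ends here.
From /u/ at 2 leftward: 1 /t/ transparent; word edge.
From /o/ at 5 rightward: 6 /ɔ/ → [+ATR]; 7 /t/ transparent; 8 /t/ transparent; 9 /t/ transparent; 10 /t/ transparent; 11 /a/ → [+ATR]; 12 /o/ is itself a trigger — this domain ends here.
From /o/ at 5 leftward: 4 /t/ transparent; 3 /t/ transparent; 2 /u/ is itself a trigger — this domain ends here.
From /o/ at 12 rightward: 13 /ɔ/ → [+ATR]; 14 /a/ → [+ATR]; 15 /ɔ/ → [+ATR]; word edge.
From /o/ at 12 leftward: 11 /a/ → [+ATR]; 10 /t/ transparent; 9 /t/ transparent; 8 /t/ transparent; 7 /t/ transparent; 6 /ɔ/ → [+ATR]; 5 /o/ is itself a trigger — this domain ends here.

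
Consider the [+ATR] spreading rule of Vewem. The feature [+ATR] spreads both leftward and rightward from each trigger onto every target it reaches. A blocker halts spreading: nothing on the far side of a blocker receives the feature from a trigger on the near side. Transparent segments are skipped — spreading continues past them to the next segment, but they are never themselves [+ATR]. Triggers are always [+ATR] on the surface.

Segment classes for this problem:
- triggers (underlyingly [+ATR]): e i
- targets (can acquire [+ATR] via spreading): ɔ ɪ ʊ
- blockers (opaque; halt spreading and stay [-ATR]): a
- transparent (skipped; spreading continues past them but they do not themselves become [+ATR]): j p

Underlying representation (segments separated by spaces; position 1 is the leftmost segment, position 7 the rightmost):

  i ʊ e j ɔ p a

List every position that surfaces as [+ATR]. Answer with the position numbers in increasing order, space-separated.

From /i/ at 1 rightward: 2 /ʊ/ → [+ATR]; 3 /e/ is itself a trigger — this domain ends here.
From /i/ at 1 leftward: word edge.
From /e/ at 3 rightward: 4 /j/ transparent; 5 /ɔ/ → [+ATR]; 6 /p/ transparent; 7 /a/ blocks.
From /e/ at 3 leftward: 2 /ʊ/ → [+ATR]; 1 /i/ is itself a trigger — this domain ends here.

1 2 3 5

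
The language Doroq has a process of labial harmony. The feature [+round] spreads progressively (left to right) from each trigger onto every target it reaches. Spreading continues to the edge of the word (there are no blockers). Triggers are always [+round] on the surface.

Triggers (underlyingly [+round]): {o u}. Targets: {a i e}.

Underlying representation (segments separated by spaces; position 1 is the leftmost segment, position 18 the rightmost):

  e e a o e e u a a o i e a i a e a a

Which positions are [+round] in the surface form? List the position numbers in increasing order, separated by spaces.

From /o/ at 4 rightward: 5 /e/ → [+round]; 6 /e/ → [+round]; 7 /u/ is itself a trigger — this domain ends here.
From /u/ at 7 rightward: 8 /a/ → [+round]; 9 /a/ → [+round]; 10 /o/ is itself a trigger — this domain ends here.
From /o/ at 10 rightward: 11 /i/ → [+round]; 12 /e/ → [+round]; 13 /a/ → [+round]; 14 /i/ → [+round]; 15 /a/ → [+round]; 16 /e/ → [+round]; 17 /a/ → [+round]; 18 /a/ → [+round]; word edge.
Targets with no active source: positions 1 2 3 stay [-round].

4 5 6 7 8 9 10 11 12 13 14 15 16 17 18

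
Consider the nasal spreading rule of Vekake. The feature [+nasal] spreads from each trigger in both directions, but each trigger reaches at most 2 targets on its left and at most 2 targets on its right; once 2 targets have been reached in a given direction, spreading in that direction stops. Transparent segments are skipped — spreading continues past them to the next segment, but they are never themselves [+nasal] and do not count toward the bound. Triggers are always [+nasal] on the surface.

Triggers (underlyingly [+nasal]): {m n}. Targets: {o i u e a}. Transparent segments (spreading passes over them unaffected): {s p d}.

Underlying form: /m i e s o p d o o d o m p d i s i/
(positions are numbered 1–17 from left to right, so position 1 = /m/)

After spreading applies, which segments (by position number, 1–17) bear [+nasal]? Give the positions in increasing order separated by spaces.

1 2 3 9 11 12 15 17

From /m/ at 1 rightward: 2 /i/ → [+nasal]; 3 /e/ → [+nasal]; bound reached.
From /m/ at 1 leftward: word edge.
From /m/ at 12 rightward: 13 /p/ transparent; 14 /d/ transparent; 15 /i/ → [+nasal]; 16 /s/ transparent; 17 /i/ → [+nasal]; bound reached.
From /m/ at 12 leftward: 11 /o/ → [+nasal]; 10 /d/ transparent; 9 /o/ → [+nasal]; bound reached.
Targets with no active source: positions 5 8 stay [-nasal].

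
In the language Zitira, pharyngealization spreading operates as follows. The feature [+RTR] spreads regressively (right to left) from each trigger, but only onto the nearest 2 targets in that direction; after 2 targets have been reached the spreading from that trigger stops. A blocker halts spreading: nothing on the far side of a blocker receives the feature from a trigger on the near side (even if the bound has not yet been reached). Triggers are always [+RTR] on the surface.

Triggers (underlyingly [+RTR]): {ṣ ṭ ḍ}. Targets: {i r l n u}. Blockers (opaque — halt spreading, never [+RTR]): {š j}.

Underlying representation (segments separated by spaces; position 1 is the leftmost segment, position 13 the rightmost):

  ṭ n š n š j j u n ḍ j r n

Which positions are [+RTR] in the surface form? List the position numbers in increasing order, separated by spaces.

1 8 9 10

From /ṭ/ at 1 leftward: word edge.
From /ḍ/ at 10 leftward: 9 /n/ → [+RTR]; 8 /u/ → [+RTR]; bound reached.
Targets with no active source: positions 2 4 12 13 stay [-emphatic].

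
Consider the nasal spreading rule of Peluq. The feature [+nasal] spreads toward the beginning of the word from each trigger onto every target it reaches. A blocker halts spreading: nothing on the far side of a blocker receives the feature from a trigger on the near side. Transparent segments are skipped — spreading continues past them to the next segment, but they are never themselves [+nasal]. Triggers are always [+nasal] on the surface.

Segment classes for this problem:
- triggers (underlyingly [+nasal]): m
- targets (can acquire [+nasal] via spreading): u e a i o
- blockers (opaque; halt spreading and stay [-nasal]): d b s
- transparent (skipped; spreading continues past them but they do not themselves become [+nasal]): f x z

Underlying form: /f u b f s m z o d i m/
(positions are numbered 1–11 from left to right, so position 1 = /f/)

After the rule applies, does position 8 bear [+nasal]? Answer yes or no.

From /m/ at 6 leftward: 5 /s/ blocks.
From /m/ at 11 leftward: 10 /i/ → [+nasal]; 9 /d/ blocks.
Targets with no active source: positions 2 8 stay [-nasal].
[+nasal] positions on the surface: 6 10 11.

no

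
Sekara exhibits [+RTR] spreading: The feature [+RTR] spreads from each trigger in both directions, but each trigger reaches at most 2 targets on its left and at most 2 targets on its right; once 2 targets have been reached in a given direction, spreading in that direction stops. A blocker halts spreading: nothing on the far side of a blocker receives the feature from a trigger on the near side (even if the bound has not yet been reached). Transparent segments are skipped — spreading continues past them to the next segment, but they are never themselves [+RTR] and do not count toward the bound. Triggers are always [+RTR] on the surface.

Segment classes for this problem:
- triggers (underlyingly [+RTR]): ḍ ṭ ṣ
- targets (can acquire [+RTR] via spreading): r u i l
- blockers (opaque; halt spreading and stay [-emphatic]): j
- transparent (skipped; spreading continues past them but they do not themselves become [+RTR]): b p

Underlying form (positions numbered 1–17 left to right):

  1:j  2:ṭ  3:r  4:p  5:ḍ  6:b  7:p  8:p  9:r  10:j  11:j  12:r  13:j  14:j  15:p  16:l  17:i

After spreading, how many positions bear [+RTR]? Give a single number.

4

From /ṭ/ at 2 rightward: 3 /r/ → [+RTR]; 4 /p/ transparent; 5 /ḍ/ is itself a trigger — this domain ends here.
From /ṭ/ at 2 leftward: 1 /j/ blocks.
From /ḍ/ at 5 rightward: 6 /b/ transparent; 7 /p/ transparent; 8 /p/ transparent; 9 /r/ → [+RTR]; 10 /j/ blocks.
From /ḍ/ at 5 leftward: 4 /p/ transparent; 3 /r/ → [+RTR]; 2 /ṭ/ is itself a trigger — this domain ends here.
Targets with no active source: positions 12 16 17 stay [-emphatic].
[+RTR] positions on the surface: 2 3 5 9.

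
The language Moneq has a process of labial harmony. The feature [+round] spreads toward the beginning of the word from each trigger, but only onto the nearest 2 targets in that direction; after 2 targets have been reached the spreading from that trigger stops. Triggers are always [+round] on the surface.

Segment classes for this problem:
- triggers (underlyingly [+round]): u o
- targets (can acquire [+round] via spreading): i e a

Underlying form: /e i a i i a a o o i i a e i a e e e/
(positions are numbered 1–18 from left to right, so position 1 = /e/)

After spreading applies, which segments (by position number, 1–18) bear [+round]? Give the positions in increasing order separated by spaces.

From /o/ at 8 leftward: 7 /a/ → [+round]; 6 /a/ → [+round]; bound reached.
From /o/ at 9 leftward: 8 /o/ is itself a trigger — this domain ends here.
Targets with no active source: positions 1 2 3 4 5 10 11 12 13 14 15 16 17 18 stay [-round].

6 7 8 9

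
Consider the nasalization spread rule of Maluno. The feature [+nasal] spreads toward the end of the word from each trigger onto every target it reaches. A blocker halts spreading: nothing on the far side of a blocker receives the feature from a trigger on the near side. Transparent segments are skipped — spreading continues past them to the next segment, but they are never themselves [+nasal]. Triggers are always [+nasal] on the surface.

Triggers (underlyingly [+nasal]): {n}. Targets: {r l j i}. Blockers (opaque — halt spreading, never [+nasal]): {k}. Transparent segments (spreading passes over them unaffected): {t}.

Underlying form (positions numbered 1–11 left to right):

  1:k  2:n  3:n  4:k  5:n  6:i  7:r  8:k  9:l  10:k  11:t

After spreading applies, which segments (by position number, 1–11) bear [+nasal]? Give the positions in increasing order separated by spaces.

From /n/ at 2 rightward: 3 /n/ is itself a trigger — this domain ends here.
From /n/ at 3 rightward: 4 /k/ blocks.
From /n/ at 5 rightward: 6 /i/ → [+nasal]; 7 /r/ → [+nasal]; 8 /k/ blocks.
Target with no active source: position 9 stays [-nasal].

2 3 5 6 7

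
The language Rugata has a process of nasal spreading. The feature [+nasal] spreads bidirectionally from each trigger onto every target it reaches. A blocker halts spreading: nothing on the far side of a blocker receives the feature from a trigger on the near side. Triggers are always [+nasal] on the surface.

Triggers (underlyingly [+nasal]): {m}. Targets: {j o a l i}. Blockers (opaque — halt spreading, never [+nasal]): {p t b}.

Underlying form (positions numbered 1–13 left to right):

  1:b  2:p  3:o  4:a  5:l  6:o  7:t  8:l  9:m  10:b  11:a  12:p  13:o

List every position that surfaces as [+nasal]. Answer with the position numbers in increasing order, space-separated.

From /m/ at 9 rightward: 10 /b/ blocks.
From /m/ at 9 leftward: 8 /l/ → [+nasal]; 7 /t/ blocks.
Targets with no active source: positions 3 4 5 6 11 13 stay [-nasal].

8 9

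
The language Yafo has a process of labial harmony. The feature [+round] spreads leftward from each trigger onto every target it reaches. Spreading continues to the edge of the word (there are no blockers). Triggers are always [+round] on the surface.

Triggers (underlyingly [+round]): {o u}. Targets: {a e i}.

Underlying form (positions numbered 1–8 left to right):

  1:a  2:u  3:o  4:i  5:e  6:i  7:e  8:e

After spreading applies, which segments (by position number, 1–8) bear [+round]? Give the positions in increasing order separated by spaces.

1 2 3

From /u/ at 2 leftward: 1 /a/ → [+round]; word edge.
From /o/ at 3 leftward: 2 /u/ is itself a trigger — this domain ends here.
Targets with no active source: positions 4 5 6 7 8 stay [-round].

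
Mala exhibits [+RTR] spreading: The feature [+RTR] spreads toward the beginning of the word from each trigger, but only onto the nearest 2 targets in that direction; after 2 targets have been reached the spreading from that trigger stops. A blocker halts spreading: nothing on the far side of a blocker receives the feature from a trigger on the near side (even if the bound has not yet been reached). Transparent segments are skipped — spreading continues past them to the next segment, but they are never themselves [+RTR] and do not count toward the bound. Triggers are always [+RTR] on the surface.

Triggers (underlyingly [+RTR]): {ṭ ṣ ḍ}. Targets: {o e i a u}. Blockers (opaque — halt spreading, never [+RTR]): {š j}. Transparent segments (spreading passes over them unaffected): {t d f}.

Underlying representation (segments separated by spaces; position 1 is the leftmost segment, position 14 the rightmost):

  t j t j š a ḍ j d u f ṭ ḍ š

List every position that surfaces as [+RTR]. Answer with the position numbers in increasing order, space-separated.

From /ḍ/ at 7 leftward: 6 /a/ → [+RTR]; 5 /š/ blocks.
From /ṭ/ at 12 leftward: 11 /f/ transparent; 10 /u/ → [+RTR]; 9 /d/ transparent; 8 /j/ blocks.
From /ḍ/ at 13 leftward: 12 /ṭ/ is itself a trigger — this domain ends here.

6 7 10 12 13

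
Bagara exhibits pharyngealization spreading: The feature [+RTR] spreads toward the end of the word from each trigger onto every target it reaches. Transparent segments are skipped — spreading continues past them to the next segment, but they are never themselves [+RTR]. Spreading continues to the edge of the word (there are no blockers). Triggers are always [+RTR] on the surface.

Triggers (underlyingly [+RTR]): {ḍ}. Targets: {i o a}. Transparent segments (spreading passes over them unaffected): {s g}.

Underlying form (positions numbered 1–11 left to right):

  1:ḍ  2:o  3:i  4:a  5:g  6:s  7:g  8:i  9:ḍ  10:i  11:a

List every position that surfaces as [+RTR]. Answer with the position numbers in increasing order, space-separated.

From /ḍ/ at 1 rightward: 2 /o/ → [+RTR]; 3 /i/ → [+RTR]; 4 /a/ → [+RTR]; 5 /g/ transparent; 6 /s/ transparent; 7 /g/ transparent; 8 /i/ → [+RTR]; 9 /ḍ/ is itself a trigger — this domain ends here.
From /ḍ/ at 9 rightward: 10 /i/ → [+RTR]; 11 /a/ → [+RTR]; word edge.

1 2 3 4 8 9 10 11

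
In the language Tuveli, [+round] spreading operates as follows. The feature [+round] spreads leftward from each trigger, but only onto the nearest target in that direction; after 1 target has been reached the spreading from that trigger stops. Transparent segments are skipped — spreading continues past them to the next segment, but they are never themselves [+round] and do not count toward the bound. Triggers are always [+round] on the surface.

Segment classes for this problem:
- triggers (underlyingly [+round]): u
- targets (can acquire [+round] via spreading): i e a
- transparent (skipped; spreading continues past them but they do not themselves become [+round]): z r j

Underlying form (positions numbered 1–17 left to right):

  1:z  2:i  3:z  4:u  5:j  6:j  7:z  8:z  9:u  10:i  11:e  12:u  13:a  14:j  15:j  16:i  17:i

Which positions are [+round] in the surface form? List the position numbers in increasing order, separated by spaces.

2 4 9 11 12

From /u/ at 4 leftward: 3 /z/ transparent; 2 /i/ → [+round]; bound reached.
From /u/ at 9 leftward: 8 /z/ transparent; 7 /z/ transparent; 6 /j/ transparent; 5 /j/ transparent; 4 /u/ is itself a trigger — this domain ends here.
From /u/ at 12 leftward: 11 /e/ → [+round]; bound reached.
Targets with no active source: positions 10 13 16 17 stay [-round].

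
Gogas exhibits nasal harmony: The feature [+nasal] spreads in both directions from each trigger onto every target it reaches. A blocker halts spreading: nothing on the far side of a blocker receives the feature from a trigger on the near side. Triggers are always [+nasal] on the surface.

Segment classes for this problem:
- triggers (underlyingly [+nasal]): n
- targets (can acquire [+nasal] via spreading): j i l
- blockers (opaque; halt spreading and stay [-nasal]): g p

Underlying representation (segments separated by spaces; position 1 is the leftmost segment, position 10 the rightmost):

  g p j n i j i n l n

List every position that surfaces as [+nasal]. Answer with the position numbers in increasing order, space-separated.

3 4 5 6 7 8 9 10

From /n/ at 4 rightward: 5 /i/ → [+nasal]; 6 /j/ → [+nasal]; 7 /i/ → [+nasal]; 8 /n/ is itself a trigger — this domain ends here.
From /n/ at 4 leftward: 3 /j/ → [+nasal]; 2 /p/ blocks.
From /n/ at 8 rightward: 9 /l/ → [+nasal]; 10 /n/ is itself a trigger — this domain ends here.
From /n/ at 8 leftward: 7 /i/ → [+nasal]; 6 /j/ → [+nasal]; 5 /i/ → [+nasal]; 4 /n/ is itself a trigger — this domain ends here.
From /n/ at 10 rightward: word edge.
From /n/ at 10 leftward: 9 /l/ → [+nasal]; 8 /n/ is itself a trigger — this domain ends here.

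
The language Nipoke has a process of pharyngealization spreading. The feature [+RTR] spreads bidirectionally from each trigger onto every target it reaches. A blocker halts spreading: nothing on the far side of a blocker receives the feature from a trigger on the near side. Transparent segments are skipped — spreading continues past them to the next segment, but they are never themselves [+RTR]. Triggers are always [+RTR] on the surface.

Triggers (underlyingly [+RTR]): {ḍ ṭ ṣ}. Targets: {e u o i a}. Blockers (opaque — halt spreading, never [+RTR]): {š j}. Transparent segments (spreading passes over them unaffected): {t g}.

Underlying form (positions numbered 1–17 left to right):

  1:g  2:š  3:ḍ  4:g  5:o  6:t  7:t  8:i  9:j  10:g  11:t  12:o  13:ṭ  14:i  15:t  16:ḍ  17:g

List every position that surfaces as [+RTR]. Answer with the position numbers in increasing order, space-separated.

3 5 8 12 13 14 16

From /ḍ/ at 3 rightward: 4 /g/ transparent; 5 /o/ → [+RTR]; 6 /t/ transparent; 7 /t/ transparent; 8 /i/ → [+RTR]; 9 /j/ blocks.
From /ḍ/ at 3 leftward: 2 /š/ blocks.
From /ṭ/ at 13 rightward: 14 /i/ → [+RTR]; 15 /t/ transparent; 16 /ḍ/ is itself a trigger — this domain ends here.
From /ṭ/ at 13 leftward: 12 /o/ → [+RTR]; 11 /t/ transparent; 10 /g/ transparent; 9 /j/ blocks.
From /ḍ/ at 16 rightward: 17 /g/ transparent; word edge.
From /ḍ/ at 16 leftward: 15 /t/ transparent; 14 /i/ → [+RTR]; 13 /ṭ/ is itself a trigger — this domain ends here.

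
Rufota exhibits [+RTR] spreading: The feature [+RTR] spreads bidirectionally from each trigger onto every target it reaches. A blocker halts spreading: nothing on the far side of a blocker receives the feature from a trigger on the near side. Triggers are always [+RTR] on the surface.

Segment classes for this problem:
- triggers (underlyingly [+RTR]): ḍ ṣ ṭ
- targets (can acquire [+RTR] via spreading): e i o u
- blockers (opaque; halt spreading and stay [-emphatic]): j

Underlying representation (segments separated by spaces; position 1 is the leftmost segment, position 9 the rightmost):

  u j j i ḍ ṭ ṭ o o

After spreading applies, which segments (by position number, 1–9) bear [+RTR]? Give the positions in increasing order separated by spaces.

From /ḍ/ at 5 rightward: 6 /ṭ/ is itself a trigger — this domain ends here.
From /ḍ/ at 5 leftward: 4 /i/ → [+RTR]; 3 /j/ blocks.
From /ṭ/ at 6 rightward: 7 /ṭ/ is itself a trigger — this domain ends here.
From /ṭ/ at 6 leftward: 5 /ḍ/ is itself a trigger — this domain ends here.
From /ṭ/ at 7 rightward: 8 /o/ → [+RTR]; 9 /o/ → [+RTR]; word edge.
From /ṭ/ at 7 leftward: 6 /ṭ/ is itself a trigger — this domain ends here.
Target with no active source: position 1 stays [-emphatic].

4 5 6 7 8 9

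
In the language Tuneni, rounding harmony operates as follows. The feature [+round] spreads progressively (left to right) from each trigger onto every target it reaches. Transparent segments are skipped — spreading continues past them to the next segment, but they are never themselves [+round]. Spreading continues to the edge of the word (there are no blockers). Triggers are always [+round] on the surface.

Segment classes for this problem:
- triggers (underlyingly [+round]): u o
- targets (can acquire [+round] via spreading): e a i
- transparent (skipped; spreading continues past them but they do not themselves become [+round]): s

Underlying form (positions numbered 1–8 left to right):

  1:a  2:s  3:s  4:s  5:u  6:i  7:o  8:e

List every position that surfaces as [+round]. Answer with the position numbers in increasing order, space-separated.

5 6 7 8

From /u/ at 5 rightward: 6 /i/ → [+round]; 7 /o/ is itself a trigger — this domain ends here.
From /o/ at 7 rightward: 8 /e/ → [+round]; word edge.
Target with no active source: position 1 stays [-round].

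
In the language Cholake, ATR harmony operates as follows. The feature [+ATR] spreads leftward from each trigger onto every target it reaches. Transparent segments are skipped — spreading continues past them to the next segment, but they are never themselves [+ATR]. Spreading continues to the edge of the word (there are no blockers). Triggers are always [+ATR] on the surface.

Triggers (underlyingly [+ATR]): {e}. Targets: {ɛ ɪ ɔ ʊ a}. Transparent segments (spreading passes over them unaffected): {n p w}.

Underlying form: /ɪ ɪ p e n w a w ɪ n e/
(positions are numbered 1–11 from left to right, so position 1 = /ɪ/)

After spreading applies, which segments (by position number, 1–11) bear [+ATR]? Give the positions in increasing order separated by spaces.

From /e/ at 4 leftward: 3 /p/ transparent; 2 /ɪ/ → [+ATR]; 1 /ɪ/ → [+ATR]; word edge.
From /e/ at 11 leftward: 10 /n/ transparent; 9 /ɪ/ → [+ATR]; 8 /w/ transparent; 7 /a/ → [+ATR]; 6 /w/ transparent; 5 /n/ transparent; 4 /e/ is itself a trigger — this domain ends here.

1 2 4 7 9 11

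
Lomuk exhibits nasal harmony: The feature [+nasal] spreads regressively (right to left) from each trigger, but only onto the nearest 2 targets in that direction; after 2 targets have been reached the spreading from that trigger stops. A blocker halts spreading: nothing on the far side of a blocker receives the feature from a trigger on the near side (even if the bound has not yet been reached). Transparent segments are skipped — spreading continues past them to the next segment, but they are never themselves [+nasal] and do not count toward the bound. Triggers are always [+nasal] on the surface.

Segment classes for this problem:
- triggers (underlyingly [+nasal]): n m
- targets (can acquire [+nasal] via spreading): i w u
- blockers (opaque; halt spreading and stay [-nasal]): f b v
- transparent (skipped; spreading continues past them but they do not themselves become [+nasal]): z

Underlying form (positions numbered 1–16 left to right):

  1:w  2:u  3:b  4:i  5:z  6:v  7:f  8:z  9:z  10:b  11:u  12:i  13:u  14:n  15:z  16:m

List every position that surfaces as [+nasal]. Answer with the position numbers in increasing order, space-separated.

From /n/ at 14 leftward: 13 /u/ → [+nasal]; 12 /i/ → [+nasal]; bound reached.
From /m/ at 16 leftward: 15 /z/ transparent; 14 /n/ is itself a trigger — this domain ends here.
Targets with no active source: positions 1 2 4 11 stay [-nasal].

12 13 14 16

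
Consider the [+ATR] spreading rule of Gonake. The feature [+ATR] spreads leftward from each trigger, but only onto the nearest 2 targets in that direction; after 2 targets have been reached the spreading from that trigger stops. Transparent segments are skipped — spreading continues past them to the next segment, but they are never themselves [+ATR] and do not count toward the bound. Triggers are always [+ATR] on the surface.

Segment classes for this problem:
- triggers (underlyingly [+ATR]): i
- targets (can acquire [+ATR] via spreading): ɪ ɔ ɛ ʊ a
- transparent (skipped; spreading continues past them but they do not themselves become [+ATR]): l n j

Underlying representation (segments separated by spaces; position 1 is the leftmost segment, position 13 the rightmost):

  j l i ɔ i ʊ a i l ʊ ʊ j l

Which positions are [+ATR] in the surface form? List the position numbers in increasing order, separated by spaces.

3 4 5 6 7 8

From /i/ at 3 leftward: 2 /l/ transparent; 1 /j/ transparent; word edge.
From /i/ at 5 leftward: 4 /ɔ/ → [+ATR]; 3 /i/ is itself a trigger — this domain ends here.
From /i/ at 8 leftward: 7 /a/ → [+ATR]; 6 /ʊ/ → [+ATR]; bound reached.
Targets with no active source: positions 10 11 stay [-ATR].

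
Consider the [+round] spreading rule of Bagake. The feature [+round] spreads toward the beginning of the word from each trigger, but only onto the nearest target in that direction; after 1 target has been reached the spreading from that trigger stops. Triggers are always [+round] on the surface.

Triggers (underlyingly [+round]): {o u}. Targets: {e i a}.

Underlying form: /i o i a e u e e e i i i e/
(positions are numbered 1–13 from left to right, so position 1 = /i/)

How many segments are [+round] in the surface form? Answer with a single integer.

From /o/ at 2 leftward: 1 /i/ → [+round]; bound reached.
From /u/ at 6 leftward: 5 /e/ → [+round]; bound reached.
Targets with no active source: positions 3 4 7 8 9 10 11 12 13 stay [-round].
[+round] positions on the surface: 1 2 5 6.

4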